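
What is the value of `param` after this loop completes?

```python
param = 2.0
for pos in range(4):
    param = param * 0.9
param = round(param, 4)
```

Exponential decay: 2.0 * 0.9^4
`param` takes the values: 2.0 → 1.8 → 1.62 → 1.458 → 1.3122

Answer: 1.3122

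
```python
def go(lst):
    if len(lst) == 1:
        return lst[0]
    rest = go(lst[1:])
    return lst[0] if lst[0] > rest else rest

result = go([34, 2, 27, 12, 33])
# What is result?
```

Recursive max over [34, 2, 27, 12, 33] = 34

Answer: 34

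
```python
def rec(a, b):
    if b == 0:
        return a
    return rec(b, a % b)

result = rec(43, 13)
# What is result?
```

rec(43, 13) -> rec(13, 4) -> rec(4, 1) -> rec(1, 0) -> 1

Answer: 1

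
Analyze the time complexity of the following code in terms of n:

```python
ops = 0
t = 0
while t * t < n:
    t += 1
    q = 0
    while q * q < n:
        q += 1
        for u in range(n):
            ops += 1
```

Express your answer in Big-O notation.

Each loop level contributes: √n × √n × n. Multiplying the contributions gives O(n^2).

Answer: O(n^2)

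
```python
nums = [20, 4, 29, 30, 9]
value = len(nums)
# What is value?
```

Trace:
`nums = [20, 4, 29, 30, 9]` → nums = [20, 4, 29, 30, 9]
`value = len(nums)` → value = 5
So value = 5

Answer: 5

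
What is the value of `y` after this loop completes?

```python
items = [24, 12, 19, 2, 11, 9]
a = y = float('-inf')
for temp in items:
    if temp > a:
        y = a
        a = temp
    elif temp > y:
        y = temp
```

Second largest (with repeats) in [24, 12, 19, 2, 11, 9]
`y` takes the values: -inf → 12 → 19

Answer: 19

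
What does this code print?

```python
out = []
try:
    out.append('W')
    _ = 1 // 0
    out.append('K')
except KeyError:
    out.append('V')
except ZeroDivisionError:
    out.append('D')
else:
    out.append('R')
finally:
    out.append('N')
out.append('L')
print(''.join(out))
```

Execution trace: 'W' (try body) → 'D' (except ZeroDivisionError) → 'N' (finally) → 'L' (after the try/except). Output: WDNL

Answer: WDNL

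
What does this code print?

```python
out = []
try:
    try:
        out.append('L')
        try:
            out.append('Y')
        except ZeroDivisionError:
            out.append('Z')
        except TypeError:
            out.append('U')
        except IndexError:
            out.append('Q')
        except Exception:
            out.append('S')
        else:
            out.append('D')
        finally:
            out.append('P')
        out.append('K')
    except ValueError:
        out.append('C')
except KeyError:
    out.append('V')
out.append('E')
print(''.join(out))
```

Execution trace: 'L' (try body) → 'Y' (inner try body, no exception) → 'D' (inner else) → 'P' (inner finally) → 'K' (try body, no exception) → 'E' (after the try/except). Output: LYDPKE

Answer: LYDPKE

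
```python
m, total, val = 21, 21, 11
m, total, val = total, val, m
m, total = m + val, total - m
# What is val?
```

Trace:
`m, total, val = 21, 21, 11` → m = 21; total = 21; val = 11
`m, total, val = total, val, m` → m = 21; total = 11; val = 21
`m, total = m + val, total - m` → m = 42; total = -10
So val = 21

Answer: 21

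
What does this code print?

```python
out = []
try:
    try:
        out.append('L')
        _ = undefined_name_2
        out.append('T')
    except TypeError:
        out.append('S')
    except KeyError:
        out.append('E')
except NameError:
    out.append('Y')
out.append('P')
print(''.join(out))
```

Execution trace: 'L' (try body) → 'Y' (outer except NameError) → 'P' (after the try/except). Output: LYP

Answer: LYP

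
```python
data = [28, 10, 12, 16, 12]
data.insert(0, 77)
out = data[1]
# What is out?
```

Trace:
`data = [28, 10, 12, 16, 12]` → data = [28, 10, 12, 16, 12]
`data.insert(0, 77)` → data = [77, 28, 10, 12, 16, 12]
`out = data[1]` → out = 28
So out = 28

Answer: 28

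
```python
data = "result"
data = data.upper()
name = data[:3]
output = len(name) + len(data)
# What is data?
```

Trace:
`data = "result"` → data = 'result'
`data = data.upper()` → data = 'RESULT'
`name = data[:3]` → name = 'RES'
`output = len(name) + len(data)` → output = 9
So data = 'RESULT'

Answer: 'RESULT'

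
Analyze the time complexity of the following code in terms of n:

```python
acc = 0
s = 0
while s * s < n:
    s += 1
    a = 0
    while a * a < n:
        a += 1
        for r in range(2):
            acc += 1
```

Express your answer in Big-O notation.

Each loop level contributes: √n × √n × 1. Multiplying the contributions gives O(n).

Answer: O(n)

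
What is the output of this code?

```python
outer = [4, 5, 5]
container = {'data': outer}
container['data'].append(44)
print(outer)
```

Key concept: dict holds reference to list.
Step by step:
`outer = [4, 5, 5]` → outer = [4, 5, 5]
`container = {'data': outer}` → container = {'data': [4, 5, 5]}
`container['data'].append(44)` → outer = [4, 5, 5, 44]; container = {'data': [4, 5, 5, 44]}
`print(outer)` → prints [4, 5, 5, 44]

Answer: [4, 5, 5, 44]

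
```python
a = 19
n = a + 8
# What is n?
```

Trace:
`a = 19` → a = 19
`n = a + 8` → n = 27
So n = 27

Answer: 27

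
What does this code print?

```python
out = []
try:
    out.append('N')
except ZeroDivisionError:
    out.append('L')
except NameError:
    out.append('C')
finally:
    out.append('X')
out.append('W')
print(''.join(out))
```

Execution trace: 'N' (try body, no exception) → 'X' (finally) → 'W' (after the try/except). Output: NXW

Answer: NXW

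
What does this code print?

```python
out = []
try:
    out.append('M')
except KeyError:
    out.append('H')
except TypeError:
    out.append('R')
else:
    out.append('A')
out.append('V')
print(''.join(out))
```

Execution trace: 'M' (try body, no exception) → 'A' (else) → 'V' (after the try/except). Output: MAV

Answer: MAV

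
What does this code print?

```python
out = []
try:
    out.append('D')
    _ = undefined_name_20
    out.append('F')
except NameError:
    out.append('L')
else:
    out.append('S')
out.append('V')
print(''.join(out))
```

Execution trace: 'D' (try body) → 'L' (except NameError) → 'V' (after the try/except). Output: DLV

Answer: DLV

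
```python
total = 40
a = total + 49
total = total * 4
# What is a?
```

Trace:
`total = 40` → total = 40
`a = total + 49` → a = 89
`total = total * 4` → total = 160
So a = 89

Answer: 89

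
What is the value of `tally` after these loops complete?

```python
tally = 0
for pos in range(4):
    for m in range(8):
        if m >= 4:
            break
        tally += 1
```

Inner breaks at 4, outer runs 4 times
`tally` takes the values: 0 → 1 → 2 → 3 → 4 → 5 → 6 → 7 → 8 → 9 → 10 → 11 → 12 → 13 → 14 → 15 → 16

Answer: 16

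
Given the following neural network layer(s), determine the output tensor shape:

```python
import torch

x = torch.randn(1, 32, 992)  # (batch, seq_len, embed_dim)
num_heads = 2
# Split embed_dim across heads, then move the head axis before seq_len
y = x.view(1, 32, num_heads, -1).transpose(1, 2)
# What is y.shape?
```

Input: (1, 32, 992) -> head_dim = 992 // 2 = 496; after view: (1, 32, 2, 496) -> after transpose(1, 2): (1, 2, 32, 496) -> Output: (1, 2, 32, 496)

Answer: (1, 2, 32, 496)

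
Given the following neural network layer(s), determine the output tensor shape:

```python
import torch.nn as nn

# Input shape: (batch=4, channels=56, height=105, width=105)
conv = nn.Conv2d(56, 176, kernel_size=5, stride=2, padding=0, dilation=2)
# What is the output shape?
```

Input: (4, 56, 105, 105) -> Output: (4, 176, 49, 49)

Answer: (4, 176, 49, 49)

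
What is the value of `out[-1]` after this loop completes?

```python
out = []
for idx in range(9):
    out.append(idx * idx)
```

Last element of squares 0 to 8
`out` takes the values: [] → [0] → [0, 1] → [0, 1, 4] → [0, 1, 4, 9] → [0, 1, 4, 9, 16] → [0, 1, 4, 9, 16, 25] → [0, 1, 4, 9, 16, 25, 36] → [0, 1, 4, 9, 16, 25, 36, 49] → [0, 1, 4, 9, 16, 25, 36, 49, 64]
So `out[-1]` = 64

Answer: 64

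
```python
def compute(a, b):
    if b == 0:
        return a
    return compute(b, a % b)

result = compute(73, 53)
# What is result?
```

compute(73, 53) -> compute(53, 20) -> compute(20, 13) -> compute(13, 7) -> compute(7, 6) -> compute(6, 1) -> compute(1, 0) -> 1

Answer: 1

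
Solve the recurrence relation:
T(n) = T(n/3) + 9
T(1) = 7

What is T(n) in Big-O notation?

Each step divides n by 3 and adds 9. After log_3(n) steps we reach T(1)=7. So T(n) = 9·log_3(n) + 7 = O(log n).

Answer: O(log n)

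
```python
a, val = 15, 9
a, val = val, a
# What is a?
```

Trace:
`a, val = 15, 9` → a = 15; val = 9
`a, val = val, a` → a = 9; val = 15
So a = 9

Answer: 9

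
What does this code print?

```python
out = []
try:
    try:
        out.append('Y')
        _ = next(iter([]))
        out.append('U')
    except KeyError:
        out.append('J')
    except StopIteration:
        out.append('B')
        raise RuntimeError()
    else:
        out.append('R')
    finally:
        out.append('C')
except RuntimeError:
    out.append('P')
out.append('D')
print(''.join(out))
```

Execution trace: 'Y' (inner try body) → 'B' (inner except StopIteration) → 'C' (inner finally) → 'P' (outer except RuntimeError) → 'D' (after the try/except). Output: YBCPD

Answer: YBCPD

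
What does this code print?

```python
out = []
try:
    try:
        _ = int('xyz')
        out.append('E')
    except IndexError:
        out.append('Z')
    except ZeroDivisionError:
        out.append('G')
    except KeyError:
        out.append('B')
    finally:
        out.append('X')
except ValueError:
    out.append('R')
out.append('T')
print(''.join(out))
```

Execution trace: 'X' (finally) → 'R' (outer except ValueError) → 'T' (after the try/except). Output: XRT

Answer: XRT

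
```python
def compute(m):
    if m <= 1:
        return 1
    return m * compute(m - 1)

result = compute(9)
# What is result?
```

compute(9) = 9 * 8 * 7 * 6 * 5 * 4 * 3 * 2 * 1 = 362880

Answer: 362880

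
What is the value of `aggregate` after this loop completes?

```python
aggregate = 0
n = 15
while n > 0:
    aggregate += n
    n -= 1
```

Sum 15 down to 1
`aggregate` takes the values: 0 → 15 → 29 → 42 → 54 → 65 → 75 → 84 → 92 → 99 → 105 → 110 → 114 → 117 → 119 → 120

Answer: 120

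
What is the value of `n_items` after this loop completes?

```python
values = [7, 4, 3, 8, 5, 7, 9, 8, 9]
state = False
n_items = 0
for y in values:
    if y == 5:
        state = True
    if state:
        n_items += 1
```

Count elements after first 5 in [7, 4, 3, 8, 5, 7, 9, 8, 9]
`n_items` takes the values: 0 → 1 → 2 → 3 → 4 → 5

Answer: 5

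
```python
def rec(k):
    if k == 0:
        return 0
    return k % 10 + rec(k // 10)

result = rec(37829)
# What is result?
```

Sum of digits of 37829: 9 + 2 + 8 + 7 + 3 = 29

Answer: 29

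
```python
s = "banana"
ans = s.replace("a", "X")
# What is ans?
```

Trace:
`s = "banana"` → s = 'banana'
`ans = s.replace("a", "X")` → ans = 'bXnXnX'
So ans = 'bXnXnX'

Answer: 'bXnXnX'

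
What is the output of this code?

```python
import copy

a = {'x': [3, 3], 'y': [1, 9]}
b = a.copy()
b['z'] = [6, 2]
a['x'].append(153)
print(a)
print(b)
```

Key concept: shallow copy of dict with mutable values.
Step by step:
`a = {'x': [3, 3], 'y': [1, 9]}` → a = {'x': [3, 3], 'y': [1, 9]}
`b = a.copy()` → b = {'x': [3, 3], 'y': [1, 9]}
`b['z'] = [6, 2]` → b = {'x': [3, 3], 'y': [1, 9], 'z': [6, 2]}
`a['x'].append(153)` → a = {'x': [3, 3, 153], 'y': [1, 9]}; b = {'x': [3, 3, 153], 'y': [1, 9], 'z': [6, 2]}
`print(a)` → prints {'x': [3, 3, 153], 'y': [1, 9]}
`print(b)` → prints {'x': [3, 3, 153], 'y': [1, 9], 'z': [6, 2]}

Answer:
{'x': [3, 3, 153], 'y': [1, 9]}
{'x': [3, 3, 153], 'y': [1, 9], 'z': [6, 2]}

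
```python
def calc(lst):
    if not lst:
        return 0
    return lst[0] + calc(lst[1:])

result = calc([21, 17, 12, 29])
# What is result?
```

21 + 17 + 12 + 29 + 0 = 79

Answer: 79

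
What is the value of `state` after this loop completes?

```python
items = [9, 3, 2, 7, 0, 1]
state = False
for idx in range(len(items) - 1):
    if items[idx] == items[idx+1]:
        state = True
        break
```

Check consecutive duplicates in [9, 3, 2, 7, 0, 1]
`state` takes the values: False

Answer: False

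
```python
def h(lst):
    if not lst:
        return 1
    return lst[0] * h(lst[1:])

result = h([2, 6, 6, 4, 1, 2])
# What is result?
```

Product over [2, 6, 6, 4, 1, 2] = 2 * 6 * 6 * 4 * 1 * 2 = 576

Answer: 576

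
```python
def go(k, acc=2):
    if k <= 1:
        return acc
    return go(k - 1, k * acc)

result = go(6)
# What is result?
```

Accumulator trace (n, acc): (6, 2) -> (5, 12) -> (4, 60) -> (3, 240) -> (2, 720) -> (1, 1440) -> return 1440

Answer: 1440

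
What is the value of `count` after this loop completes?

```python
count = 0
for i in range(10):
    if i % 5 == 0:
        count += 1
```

Count numbers divisible by 5 in range(10)
`count` takes the values: 0 → 1 → 2

Answer: 2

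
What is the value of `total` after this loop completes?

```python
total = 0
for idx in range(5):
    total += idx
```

Sum of 0 to 4 = 10
`total` takes the values: 0 → 1 → 3 → 6 → 10

Answer: 10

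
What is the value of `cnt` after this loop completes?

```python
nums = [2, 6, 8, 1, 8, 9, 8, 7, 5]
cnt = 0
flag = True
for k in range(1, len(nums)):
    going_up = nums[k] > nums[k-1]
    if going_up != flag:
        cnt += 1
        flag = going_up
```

Count direction changes in [2, 6, 8, 1, 8, 9, 8, 7, 5]
`cnt` takes the values: 0 → 1 → 2 → 3

Answer: 3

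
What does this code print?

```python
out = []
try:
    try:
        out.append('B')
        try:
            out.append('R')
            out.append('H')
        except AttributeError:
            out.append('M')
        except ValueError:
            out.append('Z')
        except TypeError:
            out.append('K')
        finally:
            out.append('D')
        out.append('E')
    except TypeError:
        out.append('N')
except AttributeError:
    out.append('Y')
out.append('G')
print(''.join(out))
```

Execution trace: 'B' (try body) → 'R' (inner try body) → 'H' (inner try body, no exception) → 'D' (inner finally) → 'E' (try body, no exception) → 'G' (after the try/except). Output: BRHDEG

Answer: BRHDEG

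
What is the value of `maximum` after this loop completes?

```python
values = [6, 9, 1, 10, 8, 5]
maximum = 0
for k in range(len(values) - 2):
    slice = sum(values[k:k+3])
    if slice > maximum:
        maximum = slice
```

Max sum of 3-element window in [6, 9, 1, 10, 8, 5]
`maximum` takes the values: 0 → 16 → 20 → 23

Answer: 23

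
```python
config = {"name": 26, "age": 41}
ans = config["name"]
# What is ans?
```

Trace:
`config = {"name": 26, "age": 41}` → config = {'name': 26, 'age': 41}
`ans = config["name"]` → ans = 26
So ans = 26

Answer: 26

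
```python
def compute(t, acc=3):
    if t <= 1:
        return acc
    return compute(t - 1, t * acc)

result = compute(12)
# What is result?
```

Accumulator trace (n, acc): (12, 3) -> (11, 36) -> (10, 396) -> (9, 3960) -> (8, 35640) -> (7, 285120) -> (6, 1995840) -> (5, 11975040) -> (4, 59875200) -> (3, 239500800) -> (2, 718502400) -> (1, 1437004800) -> return 1437004800

Answer: 1437004800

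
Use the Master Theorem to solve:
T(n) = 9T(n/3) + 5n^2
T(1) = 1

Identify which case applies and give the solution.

a=9, b=3, f(n)=5n^2. log_3(9) = 2. Since c=2 = 2, Case 2 applies: T(n) = Θ(n^log_b(a) · log n) = O(n^2 log n).

Answer: O(n^2 log n) - Case 2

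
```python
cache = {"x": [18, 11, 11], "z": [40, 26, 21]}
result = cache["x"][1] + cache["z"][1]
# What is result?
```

Trace:
`cache = {"x": [18, 11, 11], "z": [40, 26, 21]}` → cache = {'x': [18, 11, 11], 'z': [40, 26, 21]}
`result = cache["x"][1] + cache["z"][1]` → result = 37
So result = 37

Answer: 37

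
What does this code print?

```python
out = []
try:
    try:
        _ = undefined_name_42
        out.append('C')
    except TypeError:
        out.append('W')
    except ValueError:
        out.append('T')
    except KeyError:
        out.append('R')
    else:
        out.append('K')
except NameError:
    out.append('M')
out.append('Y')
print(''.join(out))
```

Execution trace: 'M' (outer except NameError) → 'Y' (after the try/except). Output: MY

Answer: MY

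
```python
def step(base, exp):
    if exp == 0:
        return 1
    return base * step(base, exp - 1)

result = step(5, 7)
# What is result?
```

step(5, 7) = 5 * 5 * 5 * 5 * 5 * 5 * 5 = 78125

Answer: 78125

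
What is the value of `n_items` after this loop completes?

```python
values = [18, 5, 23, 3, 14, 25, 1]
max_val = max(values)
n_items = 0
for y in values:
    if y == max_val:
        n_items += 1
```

Count of max value 25 in [18, 5, 23, 3, 14, 25, 1]
`n_items` takes the values: 0 → 1

Answer: 1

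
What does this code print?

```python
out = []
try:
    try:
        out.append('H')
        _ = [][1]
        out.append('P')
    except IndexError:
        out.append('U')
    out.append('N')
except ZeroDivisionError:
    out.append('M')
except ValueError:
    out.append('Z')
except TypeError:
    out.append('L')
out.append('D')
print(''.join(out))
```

Execution trace: 'H' (inner try body) → 'U' (inner except IndexError) → 'N' (try body, no exception) → 'D' (after the try/except). Output: HUND

Answer: HUND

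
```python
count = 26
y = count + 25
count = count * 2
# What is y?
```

Trace:
`count = 26` → count = 26
`y = count + 25` → y = 51
`count = count * 2` → count = 52
So y = 51

Answer: 51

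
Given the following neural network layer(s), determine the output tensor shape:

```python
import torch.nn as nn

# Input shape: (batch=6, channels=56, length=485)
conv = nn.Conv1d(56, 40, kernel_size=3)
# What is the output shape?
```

Input: (6, 56, 485) -> Output: (6, 40, 483)

Answer: (6, 40, 483)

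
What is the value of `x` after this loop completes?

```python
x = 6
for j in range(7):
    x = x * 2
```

Multiply by 2, 7 times: 6 * 2^7 = 768
`x` takes the values: 6 → 12 → 24 → 48 → 96 → 192 → 384 → 768

Answer: 768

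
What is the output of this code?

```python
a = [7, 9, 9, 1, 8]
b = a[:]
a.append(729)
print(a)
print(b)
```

Key concept: slice [:] creates copy.
Step by step:
`a = [7, 9, 9, 1, 8]` → a = [7, 9, 9, 1, 8]
`b = a[:]` → b = [7, 9, 9, 1, 8]
`a.append(729)` → a = [7, 9, 9, 1, 8, 729]
`print(a)` → prints [7, 9, 9, 1, 8, 729]
`print(b)` → prints [7, 9, 9, 1, 8]

Answer:
[7, 9, 9, 1, 8, 729]
[7, 9, 9, 1, 8]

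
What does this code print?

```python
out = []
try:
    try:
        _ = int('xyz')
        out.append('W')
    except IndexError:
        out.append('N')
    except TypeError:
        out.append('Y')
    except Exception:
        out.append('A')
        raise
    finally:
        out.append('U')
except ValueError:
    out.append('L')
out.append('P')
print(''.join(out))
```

Execution trace: 'A' (inner except Exception) → 'U' (inner finally) → 'L' (outer except ValueError) → 'P' (after the try/except). Output: AULP

Answer: AULP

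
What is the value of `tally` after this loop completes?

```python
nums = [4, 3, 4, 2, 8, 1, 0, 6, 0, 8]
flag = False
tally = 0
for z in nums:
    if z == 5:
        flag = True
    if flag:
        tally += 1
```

Count elements after first 5 in [4, 3, 4, 2, 8, 1, 0, 6, 0, 8]
`tally` takes the values: 0

Answer: 0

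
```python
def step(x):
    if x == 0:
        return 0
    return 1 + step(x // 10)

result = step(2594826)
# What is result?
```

Count of digits of 2594826: 7

Answer: 7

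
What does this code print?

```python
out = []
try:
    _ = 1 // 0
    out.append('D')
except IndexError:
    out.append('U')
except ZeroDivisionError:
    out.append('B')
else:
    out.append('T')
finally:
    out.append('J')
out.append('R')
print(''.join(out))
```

Execution trace: 'B' (except ZeroDivisionError) → 'J' (finally) → 'R' (after the try/except). Output: BJR

Answer: BJR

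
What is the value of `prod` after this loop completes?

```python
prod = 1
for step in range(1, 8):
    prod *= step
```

7! = 5040
`prod` takes the values: 1 → 2 → 6 → 24 → 120 → 720 → 5040

Answer: 5040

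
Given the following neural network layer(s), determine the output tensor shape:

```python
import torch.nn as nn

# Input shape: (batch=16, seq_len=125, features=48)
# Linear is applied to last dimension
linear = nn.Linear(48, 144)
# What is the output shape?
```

Input: (16, 125, 48) -> Output: (16, 125, 144)

Answer: (16, 125, 144)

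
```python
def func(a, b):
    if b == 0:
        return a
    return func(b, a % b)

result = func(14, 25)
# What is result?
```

func(14, 25) -> func(25, 14) -> func(14, 11) -> func(11, 3) -> func(3, 2) -> func(2, 1) -> func(1, 0) -> 1

Answer: 1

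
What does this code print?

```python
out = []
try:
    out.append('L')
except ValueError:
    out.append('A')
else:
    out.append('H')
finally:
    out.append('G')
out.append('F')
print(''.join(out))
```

Execution trace: 'L' (try body, no exception) → 'H' (else) → 'G' (finally) → 'F' (after the try/except). Output: LHGF

Answer: LHGF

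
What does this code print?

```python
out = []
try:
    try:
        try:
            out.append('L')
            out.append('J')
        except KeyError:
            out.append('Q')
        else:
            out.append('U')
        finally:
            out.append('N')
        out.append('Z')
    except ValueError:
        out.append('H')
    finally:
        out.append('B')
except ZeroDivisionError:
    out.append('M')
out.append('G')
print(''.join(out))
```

Execution trace: 'L' (inner try body) → 'J' (inner try body, no exception) → 'U' (inner else) → 'N' (inner finally) → 'Z' (try body, no exception) → 'B' (finally) → 'G' (after the try/except). Output: LJUNZBG

Answer: LJUNZBG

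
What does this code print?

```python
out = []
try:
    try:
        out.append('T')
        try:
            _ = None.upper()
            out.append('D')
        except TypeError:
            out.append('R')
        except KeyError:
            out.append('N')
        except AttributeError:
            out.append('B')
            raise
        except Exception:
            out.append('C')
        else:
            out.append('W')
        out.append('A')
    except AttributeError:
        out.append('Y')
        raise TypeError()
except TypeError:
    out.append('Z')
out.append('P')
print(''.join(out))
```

Execution trace: 'T' (try body) → 'B' (inner except AttributeError) → 'Y' (except AttributeError) → 'Z' (outer except TypeError) → 'P' (after the try/except). Output: TBYZP

Answer: TBYZP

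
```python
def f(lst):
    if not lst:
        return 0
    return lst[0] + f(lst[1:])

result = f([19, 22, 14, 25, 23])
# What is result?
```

19 + 22 + 14 + 25 + 23 + 0 = 103

Answer: 103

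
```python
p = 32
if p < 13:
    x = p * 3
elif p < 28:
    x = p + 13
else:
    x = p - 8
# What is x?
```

Trace:
`p = 32` → p = 32
`if p < 13: ...` → p < 13 is False, p < 28 is False, take else branch → x = 24
So x = 24

Answer: 24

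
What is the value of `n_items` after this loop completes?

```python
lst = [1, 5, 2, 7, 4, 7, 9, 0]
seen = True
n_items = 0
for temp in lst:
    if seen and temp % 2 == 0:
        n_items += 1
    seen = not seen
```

Count even values at even positions
`n_items` takes the values: 0 → 1 → 2

Answer: 2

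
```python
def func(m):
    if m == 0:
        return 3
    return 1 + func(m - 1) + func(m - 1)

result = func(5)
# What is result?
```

func(m) = 1 + 2·func(m-1), func(0)=3. Closed form: (3+1)·2^5 - 1 = 127.

Answer: 127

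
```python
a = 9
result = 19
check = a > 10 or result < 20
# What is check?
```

Trace:
`a = 9` → a = 9
`result = 19` → result = 19
`check = a > 10 or result < 20` → check = True
So check = True

Answer: True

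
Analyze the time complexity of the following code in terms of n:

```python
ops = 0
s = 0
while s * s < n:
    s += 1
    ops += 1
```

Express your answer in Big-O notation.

Each loop level contributes: √n. Multiplying the contributions gives O(√n).

Answer: O(√n)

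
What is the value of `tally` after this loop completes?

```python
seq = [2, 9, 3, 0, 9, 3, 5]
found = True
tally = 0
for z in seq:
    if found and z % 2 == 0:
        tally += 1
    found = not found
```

Count even values at even positions
`tally` takes the values: 0 → 1

Answer: 1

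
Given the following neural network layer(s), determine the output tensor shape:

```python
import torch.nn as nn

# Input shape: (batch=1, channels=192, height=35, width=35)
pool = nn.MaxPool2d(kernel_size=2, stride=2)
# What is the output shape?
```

Input: (1, 192, 35, 35) -> Output: (1, 192, 17, 17)

Answer: (1, 192, 17, 17)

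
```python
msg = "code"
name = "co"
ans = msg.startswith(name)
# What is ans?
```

Trace:
`msg = "code"` → msg = 'code'
`name = "co"` → name = 'co'
`ans = msg.startswith(name)` → ans = True
So ans = True

Answer: True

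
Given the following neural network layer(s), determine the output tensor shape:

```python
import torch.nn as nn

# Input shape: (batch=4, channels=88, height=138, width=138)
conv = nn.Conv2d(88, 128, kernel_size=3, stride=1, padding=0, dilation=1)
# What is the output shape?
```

Input: (4, 88, 138, 138) -> Output: (4, 128, 136, 136)

Answer: (4, 128, 136, 136)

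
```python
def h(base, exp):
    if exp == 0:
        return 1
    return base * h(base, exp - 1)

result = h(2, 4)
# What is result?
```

h(2, 4) = 2 * 2 * 2 * 2 = 16

Answer: 16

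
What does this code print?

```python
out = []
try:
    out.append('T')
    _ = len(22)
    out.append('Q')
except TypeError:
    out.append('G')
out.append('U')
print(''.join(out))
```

Execution trace: 'T' (try body) → 'G' (except TypeError) → 'U' (after the try/except). Output: TGU

Answer: TGU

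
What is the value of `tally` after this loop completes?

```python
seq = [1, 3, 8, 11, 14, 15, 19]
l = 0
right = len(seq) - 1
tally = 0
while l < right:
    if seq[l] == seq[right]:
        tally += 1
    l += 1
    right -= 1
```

Count matching pairs from ends
`tally` takes the values: 0

Answer: 0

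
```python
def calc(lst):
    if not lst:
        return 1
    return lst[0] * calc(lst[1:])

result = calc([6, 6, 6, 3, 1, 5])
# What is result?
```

Product over [6, 6, 6, 3, 1, 5] = 6 * 6 * 6 * 3 * 1 * 5 = 3240

Answer: 3240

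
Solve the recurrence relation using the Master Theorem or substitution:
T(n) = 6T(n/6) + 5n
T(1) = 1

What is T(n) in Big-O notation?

By Master Theorem: a=6, b=6, f(n)=5n. Since log_6(6) = 1 and f(n) = Θ(n^1), Case 2 applies. T(n) = O(n log n).

Answer: O(n log n)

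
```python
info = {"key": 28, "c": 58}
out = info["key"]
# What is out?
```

Trace:
`info = {"key": 28, "c": 58}` → info = {'key': 28, 'c': 58}
`out = info["key"]` → out = 28
So out = 28

Answer: 28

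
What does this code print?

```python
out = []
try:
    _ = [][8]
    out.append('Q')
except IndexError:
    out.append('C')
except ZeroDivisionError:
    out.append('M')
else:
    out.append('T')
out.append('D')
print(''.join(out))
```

Execution trace: 'C' (except IndexError) → 'D' (after the try/except). Output: CD

Answer: CD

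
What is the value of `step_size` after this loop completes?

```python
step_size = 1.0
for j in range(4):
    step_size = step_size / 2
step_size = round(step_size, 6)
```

Halving LR 4 times: 1 / 2^4
`step_size` takes the values: 1.0 → 0.5 → 0.25 → 0.125 → 0.0625

Answer: 0.0625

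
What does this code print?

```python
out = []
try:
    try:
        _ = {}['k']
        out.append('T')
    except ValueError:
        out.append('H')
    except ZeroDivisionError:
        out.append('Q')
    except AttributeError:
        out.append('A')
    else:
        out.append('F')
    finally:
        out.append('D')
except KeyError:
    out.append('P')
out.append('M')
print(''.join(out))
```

Execution trace: 'D' (finally) → 'P' (outer except KeyError) → 'M' (after the try/except). Output: DPM

Answer: DPM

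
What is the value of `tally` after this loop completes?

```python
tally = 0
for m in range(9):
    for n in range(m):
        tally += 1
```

Triangle number: 0+1+2+...+8
`tally` takes the values: 0 → 1 → 2 → 3 → 4 → 5 → 6 → 7 → 8 → 9 → 10 → 11 → 12 → 13 → 14 → 15 → 16 → 17 → 18 → 19 → 20 → 21 → 22 → 23 → 24 → 25 → 26 → 27 → 28 → 29 → 30 → 31 → 32 → 33 → 34 → 35 → 36

Answer: 36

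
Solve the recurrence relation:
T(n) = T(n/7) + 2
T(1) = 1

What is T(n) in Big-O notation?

Each step divides n by 7 and adds 2. After log_7(n) steps we reach T(1)=1. So T(n) = 2·log_7(n) + 1 = O(log n).

Answer: O(log n)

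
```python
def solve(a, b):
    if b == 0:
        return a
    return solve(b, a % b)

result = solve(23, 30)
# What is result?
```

solve(23, 30) -> solve(30, 23) -> solve(23, 7) -> solve(7, 2) -> solve(2, 1) -> solve(1, 0) -> 1

Answer: 1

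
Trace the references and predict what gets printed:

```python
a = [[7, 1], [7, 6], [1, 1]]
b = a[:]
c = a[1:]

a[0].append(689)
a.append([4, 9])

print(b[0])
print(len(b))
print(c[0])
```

Key concept: slice with nested mutation.
Step by step:
`a = [[7, 1], [7, 6], [1, 1]]` → a = [[7, 1], [7, 6], [1, 1]]
`b = a[:]` → b = [[7, 1], [7, 6], [1, 1]]
`c = a[1:]` → c = [[7, 6], [1, 1]]
`a[0].append(689)` → a = [[7, 1, 689], [7, 6], [1, 1]]; b = [[7, 1, 689], [7, 6], [1, 1]]
`a.append([4, 9])` → a = [[7, 1, 689], [7, 6], [1, 1], [4, 9]]
`print(b[0])` → prints [7, 1, 689]
`print(len(b))` → prints 3
`print(c[0])` → prints [7, 6]

Answer:
[7, 1, 689]
3
[7, 6]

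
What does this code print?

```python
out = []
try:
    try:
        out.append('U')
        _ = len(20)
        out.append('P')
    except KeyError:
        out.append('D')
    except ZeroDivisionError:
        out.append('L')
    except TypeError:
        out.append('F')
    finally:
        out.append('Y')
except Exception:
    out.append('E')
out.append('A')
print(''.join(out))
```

Execution trace: 'U' (inner try body) → 'F' (inner except TypeError) → 'Y' (inner finally) → 'A' (after the try/except). Output: UFYA

Answer: UFYA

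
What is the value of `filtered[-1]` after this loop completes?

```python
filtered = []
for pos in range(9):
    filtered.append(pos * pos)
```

Last element of squares 0 to 8
`filtered` takes the values: [] → [0] → [0, 1] → [0, 1, 4] → [0, 1, 4, 9] → [0, 1, 4, 9, 16] → [0, 1, 4, 9, 16, 25] → [0, 1, 4, 9, 16, 25, 36] → [0, 1, 4, 9, 16, 25, 36, 49] → [0, 1, 4, 9, 16, 25, 36, 49, 64]
So `filtered[-1]` = 64

Answer: 64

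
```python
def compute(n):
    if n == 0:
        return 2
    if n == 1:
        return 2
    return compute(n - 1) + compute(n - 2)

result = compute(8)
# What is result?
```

Build up from base cases: compute(0)=2, compute(1)=2, compute(2)=4, compute(3)=6, compute(4)=10, compute(5)=16, compute(6)=26, ..., compute(8)=68

Answer: 68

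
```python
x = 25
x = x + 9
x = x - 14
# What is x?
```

Trace:
`x = 25` → x = 25
`x = x + 9` → x = 34
`x = x - 14` → x = 20
So x = 20

Answer: 20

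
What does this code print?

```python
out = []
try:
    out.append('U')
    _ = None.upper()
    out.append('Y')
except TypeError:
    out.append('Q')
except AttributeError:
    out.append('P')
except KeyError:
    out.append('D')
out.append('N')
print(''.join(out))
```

Execution trace: 'U' (try body) → 'P' (except AttributeError) → 'N' (after the try/except). Output: UPN

Answer: UPN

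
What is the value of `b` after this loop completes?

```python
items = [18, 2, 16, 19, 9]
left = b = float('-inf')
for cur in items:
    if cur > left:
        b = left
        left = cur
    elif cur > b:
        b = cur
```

Second largest (with repeats) in [18, 2, 16, 19, 9]
`b` takes the values: -inf → 2 → 16 → 18

Answer: 18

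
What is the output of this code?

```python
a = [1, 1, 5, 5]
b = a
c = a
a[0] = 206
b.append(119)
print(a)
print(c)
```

Key concept: multiple aliases.
Step by step:
`a = [1, 1, 5, 5]` → a = [1, 1, 5, 5]
`b = a` → b = [1, 1, 5, 5] (same object as a)
`c = a` → c = [1, 1, 5, 5] (same object as a, b)
`a[0] = 206` → a = [206, 1, 5, 5] (same object as b, c); b = [206, 1, 5, 5] (same object as a, c); c = [206, 1, 5, 5] (same object as a, b)
`b.append(119)` → a = [206, 1, 5, 5, 119] (same object as b, c); b = [206, 1, 5, 5, 119] (same object as a, c); c = [206, 1, 5, 5, 119] (same object as a, b)
`print(a)` → prints [206, 1, 5, 5, 119]
`print(c)` → prints [206, 1, 5, 5, 119]

Answer:
[206, 1, 5, 5, 119]
[206, 1, 5, 5, 119]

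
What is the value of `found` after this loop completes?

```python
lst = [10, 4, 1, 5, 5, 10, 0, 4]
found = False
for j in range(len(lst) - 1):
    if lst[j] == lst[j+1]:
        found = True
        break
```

Check consecutive duplicates in [10, 4, 1, 5, 5, 10, 0, 4]
`found` takes the values: False → True

Answer: True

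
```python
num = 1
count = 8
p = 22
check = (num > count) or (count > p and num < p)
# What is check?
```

Trace:
`num = 1` → num = 1
`count = 8` → count = 8
`p = 22` → p = 22
`check = (num > count) or (count > p and num < p)` → check = False
So check = False

Answer: False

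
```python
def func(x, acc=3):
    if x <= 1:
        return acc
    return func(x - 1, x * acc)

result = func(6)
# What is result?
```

Accumulator trace (n, acc): (6, 3) -> (5, 18) -> (4, 90) -> (3, 360) -> (2, 1080) -> (1, 2160) -> return 2160

Answer: 2160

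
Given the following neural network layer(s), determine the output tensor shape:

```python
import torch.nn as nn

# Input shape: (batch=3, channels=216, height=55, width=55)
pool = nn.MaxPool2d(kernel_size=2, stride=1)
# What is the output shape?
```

Input: (3, 216, 55, 55) -> Output: (3, 216, 54, 54)

Answer: (3, 216, 54, 54)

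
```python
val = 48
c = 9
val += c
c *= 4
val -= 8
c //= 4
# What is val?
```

Trace:
`val = 48` → val = 48
`c = 9` → c = 9
`val += c` → val = 57
`c *= 4` → c = 36
`val -= 8` → val = 49
`c //= 4` → c = 9
So val = 49

Answer: 49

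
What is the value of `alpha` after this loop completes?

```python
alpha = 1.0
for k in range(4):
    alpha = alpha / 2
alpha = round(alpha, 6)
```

Halving LR 4 times: 1 / 2^4
`alpha` takes the values: 1.0 → 0.5 → 0.25 → 0.125 → 0.0625

Answer: 0.0625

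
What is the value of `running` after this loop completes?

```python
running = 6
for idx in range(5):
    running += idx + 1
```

Start at 6, add 1 to 5 = 21
`running` takes the values: 6 → 7 → 9 → 12 → 16 → 21

Answer: 21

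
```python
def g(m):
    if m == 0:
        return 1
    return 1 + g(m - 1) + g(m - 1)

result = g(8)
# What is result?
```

g(m) = 1 + 2·g(m-1), g(0)=1. Closed form: (1+1)·2^8 - 1 = 511.

Answer: 511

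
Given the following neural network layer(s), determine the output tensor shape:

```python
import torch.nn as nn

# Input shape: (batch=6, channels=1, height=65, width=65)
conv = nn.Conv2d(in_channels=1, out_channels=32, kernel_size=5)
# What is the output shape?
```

Input: (6, 1, 65, 65) -> Output: (6, 32, 61, 61)

Answer: (6, 32, 61, 61)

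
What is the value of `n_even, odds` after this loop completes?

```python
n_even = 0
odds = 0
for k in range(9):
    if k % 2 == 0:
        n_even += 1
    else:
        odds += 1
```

Count evens and odds in range(9)
`n_even, odds` takes the values: (0, 0) → (1, 0) → (1, 1) → (2, 1) → (2, 2) → (3, 2) → (3, 3) → (4, 3) → (4, 4) → (5, 4)

Answer: 5, 4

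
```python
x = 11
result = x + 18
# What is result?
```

Trace:
`x = 11` → x = 11
`result = x + 18` → result = 29
So result = 29

Answer: 29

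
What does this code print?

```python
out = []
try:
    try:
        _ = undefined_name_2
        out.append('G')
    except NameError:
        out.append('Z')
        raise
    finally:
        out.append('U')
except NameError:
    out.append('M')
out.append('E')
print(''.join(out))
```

Execution trace: 'Z' (inner except NameError) → 'U' (inner finally) → 'M' (outer except NameError) → 'E' (after the try/except). Output: ZUME

Answer: ZUME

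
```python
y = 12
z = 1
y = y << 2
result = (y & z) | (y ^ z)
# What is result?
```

Trace:
`y = 12` → y = 12
`z = 1` → z = 1
`y = y << 2` → y = 48
`result = (y & z) | (y ^ z)` → result = 49
So result = 49

Answer: 49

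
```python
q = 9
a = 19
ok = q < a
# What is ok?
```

Trace:
`q = 9` → q = 9
`a = 19` → a = 19
`ok = q < a` → ok = True
So ok = True

Answer: True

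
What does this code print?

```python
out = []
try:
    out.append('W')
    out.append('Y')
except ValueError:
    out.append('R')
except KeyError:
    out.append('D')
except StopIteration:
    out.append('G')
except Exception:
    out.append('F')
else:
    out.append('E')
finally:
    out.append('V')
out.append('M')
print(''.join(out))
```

Execution trace: 'W' (try body) → 'Y' (try body, no exception) → 'E' (else) → 'V' (finally) → 'M' (after the try/except). Output: WYEVM

Answer: WYEVM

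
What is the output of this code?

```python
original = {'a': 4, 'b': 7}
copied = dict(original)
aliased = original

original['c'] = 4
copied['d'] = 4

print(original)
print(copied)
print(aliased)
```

Key concept: dict() creates copy, assignment creates alias.
Step by step:
`original = {'a': 4, 'b': 7}` → original = {'a': 4, 'b': 7}
`copied = dict(original)` → copied = {'a': 4, 'b': 7}
`aliased = original` → aliased = {'a': 4, 'b': 7} (same object as original)
`original['c'] = 4` → original = {'a': 4, 'b': 7, 'c': 4} (same object as aliased); aliased = {'a': 4, 'b': 7, 'c': 4} (same object as original)
`copied['d'] = 4` → copied = {'a': 4, 'b': 7, 'd': 4}
`print(original)` → prints {'a': 4, 'b': 7, 'c': 4}
`print(copied)` → prints {'a': 4, 'b': 7, 'd': 4}
`print(aliased)` → prints {'a': 4, 'b': 7, 'c': 4}

Answer:
{'a': 4, 'b': 7, 'c': 4}
{'a': 4, 'b': 7, 'd': 4}
{'a': 4, 'b': 7, 'c': 4}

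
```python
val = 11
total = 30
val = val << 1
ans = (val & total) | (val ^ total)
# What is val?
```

Trace:
`val = 11` → val = 11
`total = 30` → total = 30
`val = val << 1` → val = 22
`ans = (val & total) | (val ^ total)` → ans = 30
So val = 22

Answer: 22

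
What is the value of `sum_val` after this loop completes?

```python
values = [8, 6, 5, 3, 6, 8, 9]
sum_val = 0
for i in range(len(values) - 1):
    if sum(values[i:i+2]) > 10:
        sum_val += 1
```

Count windows with sum > 10
`sum_val` takes the values: 0 → 1 → 2 → 3 → 4

Answer: 4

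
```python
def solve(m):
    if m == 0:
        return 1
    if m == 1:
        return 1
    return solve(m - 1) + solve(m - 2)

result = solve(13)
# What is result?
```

Build up from base cases: solve(0)=1, solve(1)=1, solve(2)=2, solve(3)=3, solve(4)=5, solve(5)=8, solve(6)=13, ..., solve(13)=377

Answer: 377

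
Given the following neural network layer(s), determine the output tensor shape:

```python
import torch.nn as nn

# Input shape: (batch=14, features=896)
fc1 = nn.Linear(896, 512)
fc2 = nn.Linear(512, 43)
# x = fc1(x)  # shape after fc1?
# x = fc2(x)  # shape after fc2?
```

Input: (14, 896) -> after fc1: (14, 512) -> Output: (14, 43)

Answer: (14, 43)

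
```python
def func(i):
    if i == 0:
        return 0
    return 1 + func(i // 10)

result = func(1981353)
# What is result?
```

Count of digits of 1981353: 7

Answer: 7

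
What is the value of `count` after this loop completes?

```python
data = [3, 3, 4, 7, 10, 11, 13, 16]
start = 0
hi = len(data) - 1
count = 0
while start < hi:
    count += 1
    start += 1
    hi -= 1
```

Iterations until pointers meet (list length 8)
`count` takes the values: 0 → 1 → 2 → 3 → 4

Answer: 4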